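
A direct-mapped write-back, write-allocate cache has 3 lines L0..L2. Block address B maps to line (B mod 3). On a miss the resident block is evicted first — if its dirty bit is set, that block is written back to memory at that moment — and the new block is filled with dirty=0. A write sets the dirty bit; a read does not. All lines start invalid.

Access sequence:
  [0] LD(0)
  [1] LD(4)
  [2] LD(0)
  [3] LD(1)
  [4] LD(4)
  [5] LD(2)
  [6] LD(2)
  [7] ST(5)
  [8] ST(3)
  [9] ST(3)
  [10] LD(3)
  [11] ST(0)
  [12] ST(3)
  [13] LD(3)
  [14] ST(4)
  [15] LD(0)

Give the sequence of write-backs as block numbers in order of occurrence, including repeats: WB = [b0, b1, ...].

  0 | R B0 → L0 miss [-]
  1 | R B4 → L1 miss [-]
  2 | R B0 → L0 hit [-]
  3 | R B1 → L1 miss [-]
  4 | R B4 → L1 miss [-]
  5 | R B2 → L2 miss [-]
  6 | R B2 → L2 hit [-]
  7 | W B5 → L2 miss [D]
  8 | W B3 → L0 miss [D]
  9 | W B3 → L0 hit [D]
  10 | R B3 → L0 hit [D]
  11 | W B0 → L0 miss wb→B3 [D]
  12 | W B3 → L0 miss wb→B0 [D]
  13 | R B3 → L0 hit [D]
  14 | W B4 → L1 hit [D]
  15 | R B0 → L0 miss wb→B3 [-]

WB = [3, 0, 3]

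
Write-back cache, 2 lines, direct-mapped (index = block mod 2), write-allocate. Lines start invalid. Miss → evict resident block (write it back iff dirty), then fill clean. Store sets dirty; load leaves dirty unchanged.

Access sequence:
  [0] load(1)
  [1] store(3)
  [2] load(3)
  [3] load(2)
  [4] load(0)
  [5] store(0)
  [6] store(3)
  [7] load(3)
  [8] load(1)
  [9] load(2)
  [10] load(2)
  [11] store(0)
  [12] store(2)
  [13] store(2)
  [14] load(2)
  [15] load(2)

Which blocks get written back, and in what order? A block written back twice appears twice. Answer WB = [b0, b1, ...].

0: R B1 -> L1 miss  d=-]
1: W B3 -> L1 miss  d=D]
2: R B3 -> L1 hit  d=D]
3: R B2 -> L0 miss  d=-]
4: R B0 -> L0 miss  d=-]
5: W B0 -> L0 hit  d=D]
6: W B3 -> L1 hit  d=D]
7: R B3 -> L1 hit  d=D]
8: R B1 -> L1 miss wb->B3  d=-]
9: R B2 -> L0 miss wb->B0  d=-]
10: R B2 -> L0 hit  d=-]
11: W B0 -> L0 miss  d=D]
12: W B2 -> L0 miss wb->B0  d=D]
13: W B2 -> L0 hit  d=D]
14: R B2 -> L0 hit  d=D]
15: R B2 -> L0 hit  d=D]

WB = [3, 0, 0]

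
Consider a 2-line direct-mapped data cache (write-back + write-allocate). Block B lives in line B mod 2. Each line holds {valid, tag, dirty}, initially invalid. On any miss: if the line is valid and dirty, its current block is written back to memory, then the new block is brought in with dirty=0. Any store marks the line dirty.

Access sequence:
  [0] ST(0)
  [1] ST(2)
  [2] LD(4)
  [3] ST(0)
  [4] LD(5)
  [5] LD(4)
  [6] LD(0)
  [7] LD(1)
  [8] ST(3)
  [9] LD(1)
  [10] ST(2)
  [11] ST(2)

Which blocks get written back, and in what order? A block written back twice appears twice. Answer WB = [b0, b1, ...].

WB = [0, 2, 0, 3]

0: W B0 → L0 miss [D]
1: W B2 → L0 miss wb→B0 [D]
2: R B4 → L0 miss wb→B2 [-]
3: W B0 → L0 miss [D]
4: R B5 → L1 miss [-]
5: R B4 → L0 miss wb→B0 [-]
6: R B0 → L0 miss [-]
7: R B1 → L1 miss [-]
8: W B3 → L1 miss [D]
9: R B1 → L1 miss wb→B3 [-]
10: W B2 → L0 miss [D]
11: W B2 → L0 hit [D]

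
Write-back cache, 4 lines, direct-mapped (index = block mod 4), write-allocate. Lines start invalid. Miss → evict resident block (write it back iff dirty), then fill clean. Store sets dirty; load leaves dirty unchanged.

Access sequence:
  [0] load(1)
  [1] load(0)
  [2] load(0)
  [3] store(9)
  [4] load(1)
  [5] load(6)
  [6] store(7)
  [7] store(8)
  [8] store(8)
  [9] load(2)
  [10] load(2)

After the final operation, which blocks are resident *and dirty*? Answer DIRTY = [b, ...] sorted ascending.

DIRTY = [7, 8]

0: R B1 → L1 miss [-]
1: R B0 → L0 miss [-]
2: R B0 → L0 hit [-]
3: W B9 → L1 miss [D]
4: R B1 → L1 miss wb→B9 [-]
5: R B6 → L2 miss [-]
6: W B7 → L3 miss [D]
7: W B8 → L0 miss [D]
8: W B8 → L0 hit [D]
9: R B2 → L2 miss [-]
10: R B2 → L2 hit [-]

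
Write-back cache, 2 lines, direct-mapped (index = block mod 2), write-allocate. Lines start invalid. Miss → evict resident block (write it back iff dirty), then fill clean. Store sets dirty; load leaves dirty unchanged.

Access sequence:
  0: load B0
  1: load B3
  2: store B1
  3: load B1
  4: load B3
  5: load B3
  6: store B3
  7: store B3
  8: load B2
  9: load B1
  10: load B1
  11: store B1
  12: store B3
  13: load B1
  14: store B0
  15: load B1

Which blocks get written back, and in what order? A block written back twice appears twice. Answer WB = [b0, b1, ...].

WB = [1, 3, 1, 3]

0: R B0 -> L0 miss  d=-]
1: R B3 -> L1 miss  d=-]
2: W B1 -> L1 miss  d=D]
3: R B1 -> L1 hit  d=D]
4: R B3 -> L1 miss wb->B1  d=-]
5: R B3 -> L1 hit  d=-]
6: W B3 -> L1 hit  d=D]
7: W B3 -> L1 hit  d=D]
8: R B2 -> L0 miss  d=-]
9: R B1 -> L1 miss wb->B3  d=-]
10: R B1 -> L1 hit  d=-]
11: W B1 -> L1 hit  d=D]
12: W B3 -> L1 miss wb->B1  d=D]
13: R B1 -> L1 miss wb->B3  d=-]
14: W B0 -> L0 miss  d=D]
15: R B1 -> L1 hit  d=-]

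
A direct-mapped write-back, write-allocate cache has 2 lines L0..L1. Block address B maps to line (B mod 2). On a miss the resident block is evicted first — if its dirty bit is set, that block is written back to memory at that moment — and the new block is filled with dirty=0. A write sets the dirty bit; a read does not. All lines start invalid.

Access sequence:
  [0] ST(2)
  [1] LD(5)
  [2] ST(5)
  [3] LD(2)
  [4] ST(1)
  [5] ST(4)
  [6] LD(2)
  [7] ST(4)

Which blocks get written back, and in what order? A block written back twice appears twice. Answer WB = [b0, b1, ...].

0: W B2 → L0 miss [D]
1: R B5 → L1 miss [-]
2: W B5 → L1 hit [D]
3: R B2 → L0 hit [D]
4: W B1 → L1 miss wb→B5 [D]
5: W B4 → L0 miss wb→B2 [D]
6: R B2 → L0 miss wb→B4 [-]
7: W B4 → L0 miss [D]

WB = [5, 2, 4]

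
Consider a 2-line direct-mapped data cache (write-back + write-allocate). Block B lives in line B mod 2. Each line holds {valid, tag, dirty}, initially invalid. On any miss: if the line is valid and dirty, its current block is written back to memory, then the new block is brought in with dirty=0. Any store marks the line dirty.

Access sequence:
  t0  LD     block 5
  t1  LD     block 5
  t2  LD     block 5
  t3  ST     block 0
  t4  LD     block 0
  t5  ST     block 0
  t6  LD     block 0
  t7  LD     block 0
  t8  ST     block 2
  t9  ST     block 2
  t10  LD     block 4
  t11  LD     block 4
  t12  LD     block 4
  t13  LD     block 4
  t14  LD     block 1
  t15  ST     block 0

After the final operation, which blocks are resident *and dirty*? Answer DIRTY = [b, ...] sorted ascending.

0: R B5 → L1 miss [-]
1: R B5 → L1 hit [-]
2: R B5 → L1 hit [-]
3: W B0 → L0 miss [D]
4: R B0 → L0 hit [D]
5: W B0 → L0 hit [D]
6: R B0 → L0 hit [D]
7: R B0 → L0 hit [D]
8: W B2 → L0 miss wb→B0 [D]
9: W B2 → L0 hit [D]
10: R B4 → L0 miss wb→B2 [-]
11: R B4 → L0 hit [-]
12: R B4 → L0 hit [-]
13: R B4 → L0 hit [-]
14: R B1 → L1 miss [-]
15: W B0 → L0 miss [D]

DIRTY = [0]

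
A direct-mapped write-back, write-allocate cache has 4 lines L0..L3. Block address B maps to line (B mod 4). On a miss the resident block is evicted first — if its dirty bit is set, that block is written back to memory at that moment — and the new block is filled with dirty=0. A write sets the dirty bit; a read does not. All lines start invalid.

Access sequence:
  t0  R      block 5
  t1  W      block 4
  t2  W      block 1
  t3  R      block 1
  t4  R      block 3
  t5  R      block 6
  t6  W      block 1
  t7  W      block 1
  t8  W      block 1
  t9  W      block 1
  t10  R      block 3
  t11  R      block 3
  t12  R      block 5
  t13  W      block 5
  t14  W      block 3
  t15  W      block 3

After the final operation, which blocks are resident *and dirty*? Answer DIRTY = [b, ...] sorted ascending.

DIRTY = [3, 4, 5]

0: R B5 → L1 miss [-]
1: W B4 → L0 miss [D]
2: W B1 → L1 miss [D]
3: R B1 → L1 hit [D]
4: R B3 → L3 miss [-]
5: R B6 → L2 miss [-]
6: W B1 → L1 hit [D]
7: W B1 → L1 hit [D]
8: W B1 → L1 hit [D]
9: W B1 → L1 hit [D]
10: R B3 → L3 hit [-]
11: R B3 → L3 hit [-]
12: R B5 → L1 miss wb→B1 [-]
13: W B5 → L1 hit [D]
14: W B3 → L3 hit [D]
15: W B3 → L3 hit [D]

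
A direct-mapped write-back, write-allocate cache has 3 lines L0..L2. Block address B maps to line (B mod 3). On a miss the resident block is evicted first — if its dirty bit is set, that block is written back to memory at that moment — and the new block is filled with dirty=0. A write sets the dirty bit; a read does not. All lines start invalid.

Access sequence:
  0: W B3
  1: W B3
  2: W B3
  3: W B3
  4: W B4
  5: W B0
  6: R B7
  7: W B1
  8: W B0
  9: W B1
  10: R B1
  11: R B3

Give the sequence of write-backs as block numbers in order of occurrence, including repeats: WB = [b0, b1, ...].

WB = [3, 4, 0]

0: W B3 → L0 miss [D]
1: W B3 → L0 hit [D]
2: W B3 → L0 hit [D]
3: W B3 → L0 hit [D]
4: W B4 → L1 miss [D]
5: W B0 → L0 miss wb→B3 [D]
6: R B7 → L1 miss wb→B4 [-]
7: W B1 → L1 miss [D]
8: W B0 → L0 hit [D]
9: W B1 → L1 hit [D]
10: R B1 → L1 hit [D]
11: R B3 → L0 miss wb→B0 [-]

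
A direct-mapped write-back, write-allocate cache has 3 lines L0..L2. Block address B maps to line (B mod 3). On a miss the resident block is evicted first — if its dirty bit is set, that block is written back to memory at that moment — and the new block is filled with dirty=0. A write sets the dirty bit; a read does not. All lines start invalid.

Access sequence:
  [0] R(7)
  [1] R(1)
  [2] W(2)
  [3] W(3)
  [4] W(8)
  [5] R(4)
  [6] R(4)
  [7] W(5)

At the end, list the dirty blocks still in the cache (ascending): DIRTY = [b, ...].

DIRTY = [3, 5]

  0 | R B7 → L1 miss [-]
  1 | R B1 → L1 miss [-]
  2 | W B2 → L2 miss [D]
  3 | W B3 → L0 miss [D]
  4 | W B8 → L2 miss wb→B2 [D]
  5 | R B4 → L1 miss [-]
  6 | R B4 → L1 hit [-]
  7 | W B5 → L2 miss wb→B8 [D]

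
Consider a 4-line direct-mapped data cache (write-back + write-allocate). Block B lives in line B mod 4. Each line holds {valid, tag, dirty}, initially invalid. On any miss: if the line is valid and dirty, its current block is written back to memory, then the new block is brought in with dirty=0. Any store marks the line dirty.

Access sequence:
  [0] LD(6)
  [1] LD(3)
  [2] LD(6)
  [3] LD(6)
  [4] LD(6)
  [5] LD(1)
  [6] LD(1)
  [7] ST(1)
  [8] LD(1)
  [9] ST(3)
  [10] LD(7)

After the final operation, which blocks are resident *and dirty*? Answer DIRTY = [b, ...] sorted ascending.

DIRTY = [1]

  0 | R B6 → L2 miss [-]
  1 | R B3 → L3 miss [-]
  2 | R B6 → L2 hit [-]
  3 | R B6 → L2 hit [-]
  4 | R B6 → L2 hit [-]
  5 | R B1 → L1 miss [-]
  6 | R B1 → L1 hit [-]
  7 | W B1 → L1 hit [D]
  8 | R B1 → L1 hit [D]
  9 | W B3 → L3 hit [D]
  10 | R B7 → L3 miss wb→B3 [-]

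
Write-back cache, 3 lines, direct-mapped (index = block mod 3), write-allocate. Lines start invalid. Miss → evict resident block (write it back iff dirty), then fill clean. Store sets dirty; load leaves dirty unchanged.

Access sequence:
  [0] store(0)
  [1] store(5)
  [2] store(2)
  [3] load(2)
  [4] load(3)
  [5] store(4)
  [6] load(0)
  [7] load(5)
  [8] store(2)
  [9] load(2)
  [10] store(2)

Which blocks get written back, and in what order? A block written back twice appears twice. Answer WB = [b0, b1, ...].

0: W B0 -> L0 miss  d=D]
1: W B5 -> L2 miss  d=D]
2: W B2 -> L2 miss wb->B5  d=D]
3: R B2 -> L2 hit  d=D]
4: R B3 -> L0 miss wb->B0  d=-]
5: W B4 -> L1 miss  d=D]
6: R B0 -> L0 miss  d=-]
7: R B5 -> L2 miss wb->B2  d=-]
8: W B2 -> L2 miss  d=D]
9: R B2 -> L2 hit  d=D]
10: W B2 -> L2 hit  d=D]

WB = [5, 0, 2]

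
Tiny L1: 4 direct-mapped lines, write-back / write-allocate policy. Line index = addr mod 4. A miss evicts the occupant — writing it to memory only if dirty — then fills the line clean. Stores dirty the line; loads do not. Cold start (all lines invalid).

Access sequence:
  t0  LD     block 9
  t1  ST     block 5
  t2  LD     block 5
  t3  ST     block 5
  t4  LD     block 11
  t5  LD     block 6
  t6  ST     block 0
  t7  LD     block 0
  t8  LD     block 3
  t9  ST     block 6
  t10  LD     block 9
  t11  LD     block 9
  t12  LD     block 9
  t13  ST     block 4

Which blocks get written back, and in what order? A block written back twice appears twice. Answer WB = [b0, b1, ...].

0: R B9 → L1 miss [-]
1: W B5 → L1 miss [D]
2: R B5 → L1 hit [D]
3: W B5 → L1 hit [D]
4: R B11 → L3 miss [-]
5: R B6 → L2 miss [-]
6: W B0 → L0 miss [D]
7: R B0 → L0 hit [D]
8: R B3 → L3 miss [-]
9: W B6 → L2 hit [D]
10: R B9 → L1 miss wb→B5 [-]
11: R B9 → L1 hit [-]
12: R B9 → L1 hit [-]
13: W B4 → L0 miss wb→B0 [D]

WB = [5, 0]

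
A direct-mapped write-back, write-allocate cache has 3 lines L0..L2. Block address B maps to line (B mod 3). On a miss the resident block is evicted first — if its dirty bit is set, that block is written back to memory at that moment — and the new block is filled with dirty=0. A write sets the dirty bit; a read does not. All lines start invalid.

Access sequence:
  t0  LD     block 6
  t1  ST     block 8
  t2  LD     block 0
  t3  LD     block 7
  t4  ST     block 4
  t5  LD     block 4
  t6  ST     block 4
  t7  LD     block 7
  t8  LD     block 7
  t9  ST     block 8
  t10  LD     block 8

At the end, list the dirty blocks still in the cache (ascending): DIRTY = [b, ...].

DIRTY = [8]

  0 | R B6 → L0 miss [-]
  1 | W B8 → L2 miss [D]
  2 | R B0 → L0 miss [-]
  3 | R B7 → L1 miss [-]
  4 | W B4 → L1 miss [D]
  5 | R B4 → L1 hit [D]
  6 | W B4 → L1 hit [D]
  7 | R B7 → L1 miss wb→B4 [-]
  8 | R B7 → L1 hit [-]
  9 | W B8 → L2 hit [D]
  10 | R B8 → L2 hit [D]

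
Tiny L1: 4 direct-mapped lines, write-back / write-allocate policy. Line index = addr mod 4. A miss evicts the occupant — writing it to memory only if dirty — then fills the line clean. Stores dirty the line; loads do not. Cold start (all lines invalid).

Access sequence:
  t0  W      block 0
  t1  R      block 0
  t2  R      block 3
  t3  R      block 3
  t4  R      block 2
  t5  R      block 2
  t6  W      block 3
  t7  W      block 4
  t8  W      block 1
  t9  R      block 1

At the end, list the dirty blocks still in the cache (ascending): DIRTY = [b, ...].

DIRTY = [1, 3, 4]

0: W B0 -> L0 miss  d=D]
1: R B0 -> L0 hit  d=D]
2: R B3 -> L3 miss  d=-]
3: R B3 -> L3 hit  d=-]
4: R B2 -> L2 miss  d=-]
5: R B2 -> L2 hit  d=-]
6: W B3 -> L3 hit  d=D]
7: W B4 -> L0 miss wb->B0  d=D]
8: W B1 -> L1 miss  d=D]
9: R B1 -> L1 hit  d=D]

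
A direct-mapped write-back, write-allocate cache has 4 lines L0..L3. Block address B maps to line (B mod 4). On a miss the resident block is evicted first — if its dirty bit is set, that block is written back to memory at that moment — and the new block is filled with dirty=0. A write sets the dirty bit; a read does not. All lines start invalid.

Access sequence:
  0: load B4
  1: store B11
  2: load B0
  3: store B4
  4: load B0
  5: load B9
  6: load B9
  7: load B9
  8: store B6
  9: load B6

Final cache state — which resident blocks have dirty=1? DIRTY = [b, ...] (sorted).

DIRTY = [6, 11]

0: R B4 -> L0 miss  d=-]
1: W B11 -> L3 miss  d=D]
2: R B0 -> L0 miss  d=-]
3: W B4 -> L0 miss  d=D]
4: R B0 -> L0 miss wb->B4  d=-]
5: R B9 -> L1 miss  d=-]
6: R B9 -> L1 hit  d=-]
7: R B9 -> L1 hit  d=-]
8: W B6 -> L2 miss  d=D]
9: R B6 -> L2 hit  d=D]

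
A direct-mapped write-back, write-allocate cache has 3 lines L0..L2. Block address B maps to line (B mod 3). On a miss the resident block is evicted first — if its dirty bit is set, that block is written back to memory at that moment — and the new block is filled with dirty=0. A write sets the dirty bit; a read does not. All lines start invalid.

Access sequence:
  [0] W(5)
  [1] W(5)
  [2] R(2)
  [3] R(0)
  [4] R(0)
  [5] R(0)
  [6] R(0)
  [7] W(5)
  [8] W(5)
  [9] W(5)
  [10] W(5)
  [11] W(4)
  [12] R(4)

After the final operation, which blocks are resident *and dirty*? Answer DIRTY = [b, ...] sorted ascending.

0: W B5 -> L2 miss  d=D]
1: W B5 -> L2 hit  d=D]
2: R B2 -> L2 miss wb->B5  d=-]
3: R B0 -> L0 miss  d=-]
4: R B0 -> L0 hit  d=-]
5: R B0 -> L0 hit  d=-]
6: R B0 -> L0 hit  d=-]
7: W B5 -> L2 miss  d=D]
8: W B5 -> L2 hit  d=D]
9: W B5 -> L2 hit  d=D]
10: W B5 -> L2 hit  d=D]
11: W B4 -> L1 miss  d=D]
12: R B4 -> L1 hit  d=D]

DIRTY = [4, 5]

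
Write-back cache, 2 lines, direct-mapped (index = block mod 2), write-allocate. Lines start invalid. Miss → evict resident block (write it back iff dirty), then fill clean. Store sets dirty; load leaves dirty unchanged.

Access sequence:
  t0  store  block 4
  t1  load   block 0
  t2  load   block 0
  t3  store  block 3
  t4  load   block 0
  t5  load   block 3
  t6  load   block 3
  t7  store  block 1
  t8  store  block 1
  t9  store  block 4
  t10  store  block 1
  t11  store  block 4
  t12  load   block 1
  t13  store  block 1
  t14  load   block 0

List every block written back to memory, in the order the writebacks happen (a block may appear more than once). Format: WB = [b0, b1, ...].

0: W B4 → L0 miss [D]
1: R B0 → L0 miss wb→B4 [-]
2: R B0 → L0 hit [-]
3: W B3 → L1 miss [D]
4: R B0 → L0 hit [-]
5: R B3 → L1 hit [D]
6: R B3 → L1 hit [D]
7: W B1 → L1 miss wb→B3 [D]
8: W B1 → L1 hit [D]
9: W B4 → L0 miss [D]
10: W B1 → L1 hit [D]
11: W B4 → L0 hit [D]
12: R B1 → L1 hit [D]
13: W B1 → L1 hit [D]
14: R B0 → L0 miss wb→B4 [-]

WB = [4, 3, 4]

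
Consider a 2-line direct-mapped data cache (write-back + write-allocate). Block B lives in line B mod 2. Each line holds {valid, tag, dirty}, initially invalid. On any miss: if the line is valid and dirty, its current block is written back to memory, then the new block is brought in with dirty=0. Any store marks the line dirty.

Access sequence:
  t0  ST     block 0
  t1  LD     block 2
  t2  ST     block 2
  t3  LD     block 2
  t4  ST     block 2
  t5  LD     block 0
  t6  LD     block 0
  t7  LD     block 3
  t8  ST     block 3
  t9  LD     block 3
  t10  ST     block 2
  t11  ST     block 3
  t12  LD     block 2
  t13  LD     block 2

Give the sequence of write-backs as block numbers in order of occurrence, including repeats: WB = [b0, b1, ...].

  0 | W B0 → L0 miss [D]
  1 | R B2 → L0 miss wb→B0 [-]
  2 | W B2 → L0 hit [D]
  3 | R B2 → L0 hit [D]
  4 | W B2 → L0 hit [D]
  5 | R B0 → L0 miss wb→B2 [-]
  6 | R B0 → L0 hit [-]
  7 | R B3 → L1 miss [-]
  8 | W B3 → L1 hit [D]
  9 | R B3 → L1 hit [D]
  10 | W B2 → L0 miss [D]
  11 | W B3 → L1 hit [D]
  12 | R B2 → L0 hit [D]
  13 | R B2 → L0 hit [D]

WB = [0, 2]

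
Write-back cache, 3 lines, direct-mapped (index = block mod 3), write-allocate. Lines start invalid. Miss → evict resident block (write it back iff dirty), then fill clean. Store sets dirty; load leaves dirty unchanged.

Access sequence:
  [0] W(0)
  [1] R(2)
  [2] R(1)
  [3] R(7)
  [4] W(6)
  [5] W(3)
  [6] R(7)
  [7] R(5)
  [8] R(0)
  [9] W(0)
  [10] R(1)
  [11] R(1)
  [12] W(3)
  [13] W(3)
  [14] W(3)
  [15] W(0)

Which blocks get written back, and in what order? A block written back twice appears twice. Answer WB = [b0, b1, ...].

0: W B0 -> L0 miss  d=D]
1: R B2 -> L2 miss  d=-]
2: R B1 -> L1 miss  d=-]
3: R B7 -> L1 miss  d=-]
4: W B6 -> L0 miss wb->B0  d=D]
5: W B3 -> L0 miss wb->B6  d=D]
6: R B7 -> L1 hit  d=-]
7: R B5 -> L2 miss  d=-]
8: R B0 -> L0 miss wb->B3  d=-]
9: W B0 -> L0 hit  d=D]
10: R B1 -> L1 miss  d=-]
11: R B1 -> L1 hit  d=-]
12: W B3 -> L0 miss wb->B0  d=D]
13: W B3 -> L0 hit  d=D]
14: W B3 -> L0 hit  d=D]
15: W B0 -> L0 miss wb->B3  d=D]

WB = [0, 6, 3, 0, 3]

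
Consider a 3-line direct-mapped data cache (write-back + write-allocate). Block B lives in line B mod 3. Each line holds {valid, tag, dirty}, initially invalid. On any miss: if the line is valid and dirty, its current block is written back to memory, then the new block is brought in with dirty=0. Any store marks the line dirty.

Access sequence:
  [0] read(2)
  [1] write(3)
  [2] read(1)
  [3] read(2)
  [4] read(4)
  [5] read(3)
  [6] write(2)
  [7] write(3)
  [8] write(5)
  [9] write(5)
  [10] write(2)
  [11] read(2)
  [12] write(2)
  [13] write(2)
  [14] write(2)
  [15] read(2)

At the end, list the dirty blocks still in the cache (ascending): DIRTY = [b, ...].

0: R B2 -> L2 miss  d=-]
1: W B3 -> L0 miss  d=D]
2: R B1 -> L1 miss  d=-]
3: R B2 -> L2 hit  d=-]
4: R B4 -> L1 miss  d=-]
5: R B3 -> L0 hit  d=D]
6: W B2 -> L2 hit  d=D]
7: W B3 -> L0 hit  d=D]
8: W B5 -> L2 miss wb->B2  d=D]
9: W B5 -> L2 hit  d=D]
10: W B2 -> L2 miss wb->B5  d=D]
11: R B2 -> L2 hit  d=D]
12: W B2 -> L2 hit  d=D]
13: W B2 -> L2 hit  d=D]
14: W B2 -> L2 hit  d=D]
15: R B2 -> L2 hit  d=D]

DIRTY = [2, 3]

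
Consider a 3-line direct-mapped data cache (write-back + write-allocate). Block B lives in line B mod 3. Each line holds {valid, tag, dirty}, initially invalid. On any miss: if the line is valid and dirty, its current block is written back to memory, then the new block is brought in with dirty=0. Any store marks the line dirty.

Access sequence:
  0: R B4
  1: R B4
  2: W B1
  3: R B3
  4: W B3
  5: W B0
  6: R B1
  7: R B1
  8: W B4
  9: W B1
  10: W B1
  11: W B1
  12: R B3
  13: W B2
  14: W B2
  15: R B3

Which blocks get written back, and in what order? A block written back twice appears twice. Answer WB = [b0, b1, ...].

WB = [3, 1, 4, 0]

0: R B4 -> L1 miss  d=-]
1: R B4 -> L1 hit  d=-]
2: W B1 -> L1 miss  d=D]
3: R B3 -> L0 miss  d=-]
4: W B3 -> L0 hit  d=D]
5: W B0 -> L0 miss wb->B3  d=D]
6: R B1 -> L1 hit  d=D]
7: R B1 -> L1 hit  d=D]
8: W B4 -> L1 miss wb->B1  d=D]
9: W B1 -> L1 miss wb->B4  d=D]
10: W B1 -> L1 hit  d=D]
11: W B1 -> L1 hit  d=D]
12: R B3 -> L0 miss wb->B0  d=-]
13: W B2 -> L2 miss  d=D]
14: W B2 -> L2 hit  d=D]
15: R B3 -> L0 hit  d=-]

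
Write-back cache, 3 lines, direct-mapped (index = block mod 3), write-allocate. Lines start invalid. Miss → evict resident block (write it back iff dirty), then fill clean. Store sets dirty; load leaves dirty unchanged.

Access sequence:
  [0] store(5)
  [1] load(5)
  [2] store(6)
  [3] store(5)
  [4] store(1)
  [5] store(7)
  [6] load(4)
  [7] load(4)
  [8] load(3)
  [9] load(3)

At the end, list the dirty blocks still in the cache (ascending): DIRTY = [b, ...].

0: W B5 -> L2 miss  d=D]
1: R B5 -> L2 hit  d=D]
2: W B6 -> L0 miss  d=D]
3: W B5 -> L2 hit  d=D]
4: W B1 -> L1 miss  d=D]
5: W B7 -> L1 miss wb->B1  d=D]
6: R B4 -> L1 miss wb->B7  d=-]
7: R B4 -> L1 hit  d=-]
8: R B3 -> L0 miss wb->B6  d=-]
9: R B3 -> L0 hit  d=-]

DIRTY = [5]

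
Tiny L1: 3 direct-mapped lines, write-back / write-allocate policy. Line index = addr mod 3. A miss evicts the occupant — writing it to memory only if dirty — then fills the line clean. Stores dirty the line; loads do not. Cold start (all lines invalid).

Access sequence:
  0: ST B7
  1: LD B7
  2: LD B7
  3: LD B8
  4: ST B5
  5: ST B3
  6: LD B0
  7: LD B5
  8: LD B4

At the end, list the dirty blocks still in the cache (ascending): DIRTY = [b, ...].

0: W B7 → L1 miss [D]
1: R B7 → L1 hit [D]
2: R B7 → L1 hit [D]
3: R B8 → L2 miss [-]
4: W B5 → L2 miss [D]
5: W B3 → L0 miss [D]
6: R B0 → L0 miss wb→B3 [-]
7: R B5 → L2 hit [D]
8: R B4 → L1 miss wb→B7 [-]

DIRTY = [5]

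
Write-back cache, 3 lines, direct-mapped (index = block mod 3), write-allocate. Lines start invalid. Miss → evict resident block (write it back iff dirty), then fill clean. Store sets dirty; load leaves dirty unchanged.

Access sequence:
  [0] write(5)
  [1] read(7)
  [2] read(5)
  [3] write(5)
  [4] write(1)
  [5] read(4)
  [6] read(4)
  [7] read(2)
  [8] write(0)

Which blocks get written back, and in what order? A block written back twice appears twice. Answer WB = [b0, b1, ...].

WB = [1, 5]

0: W B5 → L2 miss [D]
1: R B7 → L1 miss [-]
2: R B5 → L2 hit [D]
3: W B5 → L2 hit [D]
4: W B1 → L1 miss [D]
5: R B4 → L1 miss wb→B1 [-]
6: R B4 → L1 hit [-]
7: R B2 → L2 miss wb→B5 [-]
8: W B0 → L0 miss [D]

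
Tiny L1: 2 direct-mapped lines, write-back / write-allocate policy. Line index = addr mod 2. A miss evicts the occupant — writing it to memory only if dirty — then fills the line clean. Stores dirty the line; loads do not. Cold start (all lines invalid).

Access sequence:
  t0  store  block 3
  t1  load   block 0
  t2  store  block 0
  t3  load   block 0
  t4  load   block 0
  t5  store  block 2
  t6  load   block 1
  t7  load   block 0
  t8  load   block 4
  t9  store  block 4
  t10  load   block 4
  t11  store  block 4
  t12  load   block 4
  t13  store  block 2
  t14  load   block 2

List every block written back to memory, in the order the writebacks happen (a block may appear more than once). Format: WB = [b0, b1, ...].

WB = [0, 3, 2, 4]

0: W B3 -> L1 miss  d=D]
1: R B0 -> L0 miss  d=-]
2: W B0 -> L0 hit  d=D]
3: R B0 -> L0 hit  d=D]
4: R B0 -> L0 hit  d=D]
5: W B2 -> L0 miss wb->B0  d=D]
6: R B1 -> L1 miss wb->B3  d=-]
7: R B0 -> L0 miss wb->B2  d=-]
8: R B4 -> L0 miss  d=-]
9: W B4 -> L0 hit  d=D]
10: R B4 -> L0 hit  d=D]
11: W B4 -> L0 hit  d=D]
12: R B4 -> L0 hit  d=D]
13: W B2 -> L0 miss wb->B4  d=D]
14: R B2 -> L0 hit  d=D]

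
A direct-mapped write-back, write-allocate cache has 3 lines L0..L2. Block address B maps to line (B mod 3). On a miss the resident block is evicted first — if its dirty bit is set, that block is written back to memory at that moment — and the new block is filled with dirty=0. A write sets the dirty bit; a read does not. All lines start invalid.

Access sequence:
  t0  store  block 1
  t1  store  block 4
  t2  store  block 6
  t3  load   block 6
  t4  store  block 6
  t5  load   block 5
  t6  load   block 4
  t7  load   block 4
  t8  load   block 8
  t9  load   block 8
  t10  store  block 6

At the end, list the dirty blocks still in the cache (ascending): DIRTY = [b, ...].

DIRTY = [4, 6]

0: W B1 -> L1 miss  d=D]
1: W B4 -> L1 miss wb->B1  d=D]
2: W B6 -> L0 miss  d=D]
3: R B6 -> L0 hit  d=D]
4: W B6 -> L0 hit  d=D]
5: R B5 -> L2 miss  d=-]
6: R B4 -> L1 hit  d=D]
7: R B4 -> L1 hit  d=D]
8: R B8 -> L2 miss  d=-]
9: R B8 -> L2 hit  d=-]
10: W B6 -> L0 hit  d=D]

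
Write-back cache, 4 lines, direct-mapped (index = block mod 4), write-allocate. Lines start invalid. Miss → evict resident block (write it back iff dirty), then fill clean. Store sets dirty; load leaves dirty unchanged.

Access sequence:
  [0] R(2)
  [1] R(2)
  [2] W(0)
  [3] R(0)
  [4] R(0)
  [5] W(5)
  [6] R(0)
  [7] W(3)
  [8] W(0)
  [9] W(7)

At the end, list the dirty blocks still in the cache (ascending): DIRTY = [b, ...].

DIRTY = [0, 5, 7]

  0 | R B2 → L2 miss [-]
  1 | R B2 → L2 hit [-]
  2 | W B0 → L0 miss [D]
  3 | R B0 → L0 hit [D]
  4 | R B0 → L0 hit [D]
  5 | W B5 → L1 miss [D]
  6 | R B0 → L0 hit [D]
  7 | W B3 → L3 miss [D]
  8 | W B0 → L0 hit [D]
  9 | W B7 → L3 miss wb→B3 [D]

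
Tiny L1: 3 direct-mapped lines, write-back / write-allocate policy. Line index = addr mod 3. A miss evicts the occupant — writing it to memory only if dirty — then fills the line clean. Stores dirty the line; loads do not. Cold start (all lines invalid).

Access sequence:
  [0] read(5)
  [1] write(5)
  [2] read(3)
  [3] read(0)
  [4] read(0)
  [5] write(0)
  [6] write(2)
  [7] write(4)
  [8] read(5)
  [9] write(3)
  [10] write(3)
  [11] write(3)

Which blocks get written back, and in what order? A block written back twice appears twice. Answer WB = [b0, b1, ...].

WB = [5, 2, 0]

0: R B5 → L2 miss [-]
1: W B5 → L2 hit [D]
2: R B3 → L0 miss [-]
3: R B0 → L0 miss [-]
4: R B0 → L0 hit [-]
5: W B0 → L0 hit [D]
6: W B2 → L2 miss wb→B5 [D]
7: W B4 → L1 miss [D]
8: R B5 → L2 miss wb→B2 [-]
9: W B3 → L0 miss wb→B0 [D]
10: W B3 → L0 hit [D]
11: W B3 → L0 hit [D]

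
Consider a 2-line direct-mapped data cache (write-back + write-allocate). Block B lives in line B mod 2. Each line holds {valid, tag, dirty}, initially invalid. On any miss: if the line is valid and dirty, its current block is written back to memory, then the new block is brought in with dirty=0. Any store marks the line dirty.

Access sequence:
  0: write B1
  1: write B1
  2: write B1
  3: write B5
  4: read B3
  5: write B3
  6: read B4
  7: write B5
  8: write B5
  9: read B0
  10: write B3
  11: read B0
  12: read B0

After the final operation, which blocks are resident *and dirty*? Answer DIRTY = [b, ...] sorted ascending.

0: W B1 → L1 miss [D]
1: W B1 → L1 hit [D]
2: W B1 → L1 hit [D]
3: W B5 → L1 miss wb→B1 [D]
4: R B3 → L1 miss wb→B5 [-]
5: W B3 → L1 hit [D]
6: R B4 → L0 miss [-]
7: W B5 → L1 miss wb→B3 [D]
8: W B5 → L1 hit [D]
9: R B0 → L0 miss [-]
10: W B3 → L1 miss wb→B5 [D]
11: R B0 → L0 hit [-]
12: R B0 → L0 hit [-]

DIRTY = [3]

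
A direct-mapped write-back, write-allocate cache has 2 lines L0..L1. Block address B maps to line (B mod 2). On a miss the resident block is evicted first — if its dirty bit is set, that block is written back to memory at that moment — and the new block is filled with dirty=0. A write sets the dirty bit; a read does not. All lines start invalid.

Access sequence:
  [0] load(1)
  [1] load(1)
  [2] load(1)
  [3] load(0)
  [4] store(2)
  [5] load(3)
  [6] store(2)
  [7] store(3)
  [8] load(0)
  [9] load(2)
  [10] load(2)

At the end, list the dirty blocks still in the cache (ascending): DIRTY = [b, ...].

DIRTY = [3]

0: R B1 -> L1 miss  d=-]
1: R B1 -> L1 hit  d=-]
2: R B1 -> L1 hit  d=-]
3: R B0 -> L0 miss  d=-]
4: W B2 -> L0 miss  d=D]
5: R B3 -> L1 miss  d=-]
6: W B2 -> L0 hit  d=D]
7: W B3 -> L1 hit  d=D]
8: R B0 -> L0 miss wb->B2  d=-]
9: R B2 -> L0 miss  d=-]
10: R B2 -> L0 hit  d=-]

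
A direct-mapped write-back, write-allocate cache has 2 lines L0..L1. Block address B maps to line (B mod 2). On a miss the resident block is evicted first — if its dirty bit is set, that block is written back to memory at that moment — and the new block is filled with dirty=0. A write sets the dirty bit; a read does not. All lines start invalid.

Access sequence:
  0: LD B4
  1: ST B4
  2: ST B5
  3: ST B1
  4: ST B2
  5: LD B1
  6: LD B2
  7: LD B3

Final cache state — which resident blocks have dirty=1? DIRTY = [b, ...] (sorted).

DIRTY = [2]

  0 | R B4 → L0 miss [-]
  1 | W B4 → L0 hit [D]
  2 | W B5 → L1 miss [D]
  3 | W B1 → L1 miss wb→B5 [D]
  4 | W B2 → L0 miss wb→B4 [D]
  5 | R B1 → L1 hit [D]
  6 | R B2 → L0 hit [D]
  7 | R B3 → L1 miss wb→B1 [-]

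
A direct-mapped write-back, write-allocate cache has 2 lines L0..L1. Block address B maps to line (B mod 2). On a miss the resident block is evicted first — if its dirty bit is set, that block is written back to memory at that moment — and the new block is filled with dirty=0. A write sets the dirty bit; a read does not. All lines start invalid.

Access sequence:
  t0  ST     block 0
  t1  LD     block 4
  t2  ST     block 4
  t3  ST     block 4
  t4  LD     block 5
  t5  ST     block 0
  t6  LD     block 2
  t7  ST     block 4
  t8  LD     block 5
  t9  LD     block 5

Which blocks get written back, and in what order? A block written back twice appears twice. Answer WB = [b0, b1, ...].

0: W B0 -> L0 miss  d=D]
1: R B4 -> L0 miss wb->B0  d=-]
2: W B4 -> L0 hit  d=D]
3: W B4 -> L0 hit  d=D]
4: R B5 -> L1 miss  d=-]
5: W B0 -> L0 miss wb->B4  d=D]
6: R B2 -> L0 miss wb->B0  d=-]
7: W B4 -> L0 miss  d=D]
8: R B5 -> L1 hit  d=-]
9: R B5 -> L1 hit  d=-]

WB = [0, 4, 0]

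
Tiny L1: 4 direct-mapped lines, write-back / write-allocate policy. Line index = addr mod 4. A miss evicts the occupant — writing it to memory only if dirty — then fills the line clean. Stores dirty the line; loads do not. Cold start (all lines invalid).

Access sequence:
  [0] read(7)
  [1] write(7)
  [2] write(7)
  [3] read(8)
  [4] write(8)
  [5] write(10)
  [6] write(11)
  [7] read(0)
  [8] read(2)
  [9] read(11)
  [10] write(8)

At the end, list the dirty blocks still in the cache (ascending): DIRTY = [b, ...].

DIRTY = [8, 11]

0: R B7 → L3 miss [-]
1: W B7 → L3 hit [D]
2: W B7 → L3 hit [D]
3: R B8 → L0 miss [-]
4: W B8 → L0 hit [D]
5: W B10 → L2 miss [D]
6: W B11 → L3 miss wb→B7 [D]
7: R B0 → L0 miss wb→B8 [-]
8: R B2 → L2 miss wb→B10 [-]
9: R B11 → L3 hit [D]
10: W B8 → L0 miss [D]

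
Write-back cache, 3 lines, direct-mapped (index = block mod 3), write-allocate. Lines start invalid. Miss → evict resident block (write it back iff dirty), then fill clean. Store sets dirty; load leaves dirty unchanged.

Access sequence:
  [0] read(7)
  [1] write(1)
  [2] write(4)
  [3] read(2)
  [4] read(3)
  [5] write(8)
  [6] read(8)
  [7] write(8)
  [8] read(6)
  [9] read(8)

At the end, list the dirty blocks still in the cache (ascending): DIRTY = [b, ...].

0: R B7 -> L1 miss  d=-]
1: W B1 -> L1 miss  d=D]
2: W B4 -> L1 miss wb->B1  d=D]
3: R B2 -> L2 miss  d=-]
4: R B3 -> L0 miss  d=-]
5: W B8 -> L2 miss  d=D]
6: R B8 -> L2 hit  d=D]
7: W B8 -> L2 hit  d=D]
8: R B6 -> L0 miss  d=-]
9: R B8 -> L2 hit  d=D]

DIRTY = [4, 8]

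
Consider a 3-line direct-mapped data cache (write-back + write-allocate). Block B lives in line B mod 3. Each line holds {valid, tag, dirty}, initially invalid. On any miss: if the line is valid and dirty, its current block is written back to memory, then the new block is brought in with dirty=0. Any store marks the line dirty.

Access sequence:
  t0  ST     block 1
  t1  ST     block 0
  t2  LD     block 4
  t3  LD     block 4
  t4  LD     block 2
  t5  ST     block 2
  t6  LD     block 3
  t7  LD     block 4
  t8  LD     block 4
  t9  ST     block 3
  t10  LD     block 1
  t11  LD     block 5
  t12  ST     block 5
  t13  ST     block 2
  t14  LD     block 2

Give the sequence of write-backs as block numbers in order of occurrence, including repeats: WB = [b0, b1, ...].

WB = [1, 0, 2, 5]

0: W B1 → L1 miss [D]
1: W B0 → L0 miss [D]
2: R B4 → L1 miss wb→B1 [-]
3: R B4 → L1 hit [-]
4: R B2 → L2 miss [-]
5: W B2 → L2 hit [D]
6: R B3 → L0 miss wb→B0 [-]
7: R B4 → L1 hit [-]
8: R B4 → L1 hit [-]
9: W B3 → L0 hit [D]
10: R B1 → L1 miss [-]
11: R B5 → L2 miss wb→B2 [-]
12: W B5 → L2 hit [D]
13: W B2 → L2 miss wb→B5 [D]
14: R B2 → L2 hit [D]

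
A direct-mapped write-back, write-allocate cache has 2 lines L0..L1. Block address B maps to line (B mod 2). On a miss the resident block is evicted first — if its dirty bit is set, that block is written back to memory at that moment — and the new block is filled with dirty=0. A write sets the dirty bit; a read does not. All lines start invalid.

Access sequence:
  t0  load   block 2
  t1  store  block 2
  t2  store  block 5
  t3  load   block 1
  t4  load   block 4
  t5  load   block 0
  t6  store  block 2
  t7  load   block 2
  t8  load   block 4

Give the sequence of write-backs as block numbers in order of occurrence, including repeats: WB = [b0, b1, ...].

WB = [5, 2, 2]

0: R B2 → L0 miss [-]
1: W B2 → L0 hit [D]
2: W B5 → L1 miss [D]
3: R B1 → L1 miss wb→B5 [-]
4: R B4 → L0 miss wb→B2 [-]
5: R B0 → L0 miss [-]
6: W B2 → L0 miss [D]
7: R B2 → L0 hit [D]
8: R B4 → L0 miss wb→B2 [-]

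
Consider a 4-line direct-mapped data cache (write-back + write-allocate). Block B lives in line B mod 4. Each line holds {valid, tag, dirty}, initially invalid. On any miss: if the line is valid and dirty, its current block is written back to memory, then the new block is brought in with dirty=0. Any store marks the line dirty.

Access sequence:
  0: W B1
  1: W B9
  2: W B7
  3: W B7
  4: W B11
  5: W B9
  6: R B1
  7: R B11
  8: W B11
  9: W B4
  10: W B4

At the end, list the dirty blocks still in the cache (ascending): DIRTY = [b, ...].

DIRTY = [4, 11]

  0 | W B1 → L1 miss [D]
  1 | W B9 → L1 miss wb→B1 [D]
  2 | W B7 → L3 miss [D]
  3 | W B7 → L3 hit [D]
  4 | W B11 → L3 miss wb→B7 [D]
  5 | W B9 → L1 hit [D]
  6 | R B1 → L1 miss wb→B9 [-]
  7 | R B11 → L3 hit [D]
  8 | W B11 → L3 hit [D]
  9 | W B4 → L0 miss [D]
  10 | W B4 → L0 hit [D]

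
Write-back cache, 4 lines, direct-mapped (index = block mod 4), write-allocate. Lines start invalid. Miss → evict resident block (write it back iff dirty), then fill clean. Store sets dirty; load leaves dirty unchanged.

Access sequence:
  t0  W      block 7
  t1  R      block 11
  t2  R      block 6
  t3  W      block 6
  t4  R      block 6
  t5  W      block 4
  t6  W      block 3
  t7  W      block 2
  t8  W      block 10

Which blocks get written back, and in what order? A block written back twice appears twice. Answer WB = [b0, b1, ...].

0: W B7 -> L3 miss  d=D]
1: R B11 -> L3 miss wb->B7  d=-]
2: R B6 -> L2 miss  d=-]
3: W B6 -> L2 hit  d=D]
4: R B6 -> L2 hit  d=D]
5: W B4 -> L0 miss  d=D]
6: W B3 -> L3 miss  d=D]
7: W B2 -> L2 miss wb->B6  d=D]
8: W B10 -> L2 miss wb->B2  d=D]

WB = [7, 6, 2]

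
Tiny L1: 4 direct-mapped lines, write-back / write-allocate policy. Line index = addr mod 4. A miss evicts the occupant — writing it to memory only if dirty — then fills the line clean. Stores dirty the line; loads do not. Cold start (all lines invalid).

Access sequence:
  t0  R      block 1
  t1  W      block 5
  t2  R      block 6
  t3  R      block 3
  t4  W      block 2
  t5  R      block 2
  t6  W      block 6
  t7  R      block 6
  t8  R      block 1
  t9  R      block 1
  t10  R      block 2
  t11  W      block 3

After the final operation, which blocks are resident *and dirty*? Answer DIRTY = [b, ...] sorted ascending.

0: R B1 -> L1 miss  d=-]
1: W B5 -> L1 miss  d=D]
2: R B6 -> L2 miss  d=-]
3: R B3 -> L3 miss  d=-]
4: W B2 -> L2 miss  d=D]
5: R B2 -> L2 hit  d=D]
6: W B6 -> L2 miss wb->B2  d=D]
7: R B6 -> L2 hit  d=D]
8: R B1 -> L1 miss wb->B5  d=-]
9: R B1 -> L1 hit  d=-]
10: R B2 -> L2 miss wb->B6  d=-]
11: W B3 -> L3 hit  d=D]

DIRTY = [3]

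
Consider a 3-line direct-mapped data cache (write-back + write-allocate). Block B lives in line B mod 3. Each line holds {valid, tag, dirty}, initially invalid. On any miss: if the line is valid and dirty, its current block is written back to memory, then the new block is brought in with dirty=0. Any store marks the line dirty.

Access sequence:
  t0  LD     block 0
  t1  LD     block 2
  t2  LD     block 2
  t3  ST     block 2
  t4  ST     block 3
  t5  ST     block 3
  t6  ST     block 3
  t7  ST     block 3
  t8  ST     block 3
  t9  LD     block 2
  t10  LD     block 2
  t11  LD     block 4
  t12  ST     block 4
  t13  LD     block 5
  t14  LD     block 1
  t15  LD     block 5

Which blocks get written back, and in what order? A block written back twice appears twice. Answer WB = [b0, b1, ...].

0: R B0 -> L0 miss  d=-]
1: R B2 -> L2 miss  d=-]
2: R B2 -> L2 hit  d=-]
3: W B2 -> L2 hit  d=D]
4: W B3 -> L0 miss  d=D]
5: W B3 -> L0 hit  d=D]
6: W B3 -> L0 hit  d=D]
7: W B3 -> L0 hit  d=D]
8: W B3 -> L0 hit  d=D]
9: R B2 -> L2 hit  d=D]
10: R B2 -> L2 hit  d=D]
11: R B4 -> L1 miss  d=-]
12: W B4 -> L1 hit  d=D]
13: R B5 -> L2 miss wb->B2  d=-]
14: R B1 -> L1 miss wb->B4  d=-]
15: R B5 -> L2 hit  d=-]

WB = [2, 4]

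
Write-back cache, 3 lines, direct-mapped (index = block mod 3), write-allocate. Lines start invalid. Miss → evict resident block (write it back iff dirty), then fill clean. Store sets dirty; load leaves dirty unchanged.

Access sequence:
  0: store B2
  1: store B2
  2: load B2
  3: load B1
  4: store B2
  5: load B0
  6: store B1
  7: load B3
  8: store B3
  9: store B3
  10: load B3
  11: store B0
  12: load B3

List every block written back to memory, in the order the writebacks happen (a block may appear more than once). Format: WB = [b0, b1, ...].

  0 | W B2 → L2 miss [D]
  1 | W B2 → L2 hit [D]
  2 | R B2 → L2 hit [D]
  3 | R B1 → L1 miss [-]
  4 | W B2 → L2 hit [D]
  5 | R B0 → L0 miss [-]
  6 | W B1 → L1 hit [D]
  7 | R B3 → L0 miss [-]
  8 | W B3 → L0 hit [D]
  9 | W B3 → L0 hit [D]
  10 | R B3 → L0 hit [D]
  11 | W B0 → L0 miss wb→B3 [D]
  12 | R B3 → L0 miss wb→B0 [-]

WB = [3, 0]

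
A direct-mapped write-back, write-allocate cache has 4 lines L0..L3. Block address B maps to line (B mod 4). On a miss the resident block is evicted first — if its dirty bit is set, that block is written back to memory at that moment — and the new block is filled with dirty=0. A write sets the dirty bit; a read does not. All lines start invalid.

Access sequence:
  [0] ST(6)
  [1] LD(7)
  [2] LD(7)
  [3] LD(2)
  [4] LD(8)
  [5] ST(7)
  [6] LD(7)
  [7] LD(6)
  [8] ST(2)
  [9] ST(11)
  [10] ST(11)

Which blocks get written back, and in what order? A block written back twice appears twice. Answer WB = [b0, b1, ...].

WB = [6, 7]

0: W B6 -> L2 miss  d=D]
1: R B7 -> L3 miss  d=-]
2: R B7 -> L3 hit  d=-]
3: R B2 -> L2 miss wb->B6  d=-]
4: R B8 -> L0 miss  d=-]
5: W B7 -> L3 hit  d=D]
6: R B7 -> L3 hit  d=D]
7: R B6 -> L2 miss  d=-]
8: W B2 -> L2 miss  d=D]
9: W B11 -> L3 miss wb->B7  d=D]
10: W B11 -> L3 hit  d=D]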